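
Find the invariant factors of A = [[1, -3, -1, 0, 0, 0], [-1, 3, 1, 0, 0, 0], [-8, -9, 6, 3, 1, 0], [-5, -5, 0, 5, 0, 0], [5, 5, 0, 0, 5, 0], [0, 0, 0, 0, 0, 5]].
x - 5, x - 5, x(x - 5)^3

The Jordan structure of A has elementary divisors x, (x - 5)^3, (x - 5), (x - 5). Arranging the block sizes at each eigenvalue in decreasing order and taking row products gives the invariant factors.

Invariant factors (smallest first, each dividing the next): x - 5, x - 5, x(x - 5)^3.

Check: the last factor x(x - 5)^3 is the minimal polynomial, and the product x(x - 5)^5 is the characteristic polynomial.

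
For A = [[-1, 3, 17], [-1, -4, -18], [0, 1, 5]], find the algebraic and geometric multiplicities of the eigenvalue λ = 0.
algebraic multiplicity 3, geometric multiplicity 1

The characteristic polynomial is x^3, so the factor x appears with exponent 3: the algebraic multiplicity is 3.

rank(A) = 2, so the eigenspace has dimension 3 - 2 = 1: the geometric multiplicity is 1.

Since 1 < 3, A is not diagonalizable.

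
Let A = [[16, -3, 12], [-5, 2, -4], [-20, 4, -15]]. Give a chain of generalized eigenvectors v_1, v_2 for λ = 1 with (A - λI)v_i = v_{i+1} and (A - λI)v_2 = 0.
We seek v_1 ∈ ker((A - I)^2) \ ker(A - I), then set v_{i+1} = (A - I) v_i.

One such chain is v_1 = [[-6, 3, 8]]^T, v_2 = [[-3, 1, 4]]^T. Check: (A - I) v_2 = [[0, 0, 0]]^T = 0.

v_1 = [[-6, 3, 8]]^T, v_2 = [[-3, 1, 4]]^T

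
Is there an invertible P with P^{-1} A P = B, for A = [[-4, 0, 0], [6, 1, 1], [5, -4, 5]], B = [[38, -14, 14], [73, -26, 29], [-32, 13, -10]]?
Yes.

Two matrices over a field are similar if and only if they have the same invariant factors.

Both A and B have characteristic polynomial (x - 3)^2(x + 4) and minimal polynomial (x - 3)^2(x + 4). Computing further, both have invariant factors (x - 3)^2(x + 4). Hence A and B are similar.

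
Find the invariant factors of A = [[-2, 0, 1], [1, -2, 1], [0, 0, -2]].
The Jordan structure of A has elementary divisors (x + 2)^3. Arranging the block sizes at each eigenvalue in decreasing order and taking row products gives the invariant factors.

Invariant factors (smallest first, each dividing the next): (x + 2)^3.

Check: the last factor (x + 2)^3 is the minimal polynomial, and the product (x + 2)^3 is the characteristic polynomial.

(x + 2)^3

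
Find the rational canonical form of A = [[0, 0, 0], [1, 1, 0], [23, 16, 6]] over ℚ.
R = [[0, 0, 0], [1, 0, -6], [0, 1, 7]]

The invariant factors of A (the non-unit diagonal entries of the Smith normal form of xI - A over ℚ[x]) are x(x - 6)(x - 1), each dividing the next. The characteristic polynomial is their product, x(x - 6)(x - 1).

The rational canonical form is the block-diagonal matrix of companion matrices C(f_i):
R = [[0, 0, 0], [1, 0, -6], [0, 1, 7]].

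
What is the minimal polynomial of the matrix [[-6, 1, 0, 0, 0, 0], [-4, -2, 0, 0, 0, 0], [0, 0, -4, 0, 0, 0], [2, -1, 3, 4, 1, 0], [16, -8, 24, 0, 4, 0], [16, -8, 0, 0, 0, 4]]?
The characteristic polynomial factors as (x - 4)^3(x + 4)^3. The minimal polynomial is ∏(x - λ)^{k_λ} where k_λ is the size of the largest Jordan block at λ.

For λ = -4: rank(A + 4I) = 4, and the largest Jordan block has size 2 (the smallest k with rank((A + 4I)^k) = rank((A + 4I)^(k+1))).
For λ = 4: rank(A - 4I) = 4, and the largest Jordan block has size 2 (the smallest k with rank((A - 4I)^k) = rank((A - 4I)^(k+1))).

So m_A(x) = (x - 4)^2(x + 4)^2.

m_A(x) = (x - 4)^2(x + 4)^2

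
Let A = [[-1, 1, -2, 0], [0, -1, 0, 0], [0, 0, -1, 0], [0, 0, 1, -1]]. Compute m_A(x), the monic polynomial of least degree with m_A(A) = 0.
m_A(x) = (x + 1)^2

The characteristic polynomial factors as (x + 1)^4. The minimal polynomial is ∏(x - λ)^{k_λ} where k_λ is the size of the largest Jordan block at λ.

For λ = -1: rank(A + I) = 2, and the largest Jordan block has size 2 (the smallest k with rank((A + I)^k) = rank((A + I)^(k+1))).

So m_A(x) = (x + 1)^2.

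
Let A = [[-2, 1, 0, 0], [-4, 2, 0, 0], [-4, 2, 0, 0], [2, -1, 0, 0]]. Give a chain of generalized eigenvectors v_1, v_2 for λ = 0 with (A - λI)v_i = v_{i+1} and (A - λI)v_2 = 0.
v_1 = [[3, 7, 5, -4]]^T, v_2 = [[1, 2, 2, -1]]^T

We seek v_1 ∈ ker(A^2) \ ker(A), then set v_{i+1} = A v_i.

One such chain is v_1 = [[3, 7, 5, -4]]^T, v_2 = [[1, 2, 2, -1]]^T. Check: A v_2 = [[0, 0, 0, 0]]^T = 0.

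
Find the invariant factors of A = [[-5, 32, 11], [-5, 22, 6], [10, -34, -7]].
The Jordan structure of A has elementary divisors x, (x - 5)^2. Arranging the block sizes at each eigenvalue in decreasing order and taking row products gives the invariant factors.

Invariant factors (smallest first, each dividing the next): x(x - 5)^2.

Check: the last factor x(x - 5)^2 is the minimal polynomial, and the product x(x - 5)^2 is the characteristic polynomial.

x(x - 5)^2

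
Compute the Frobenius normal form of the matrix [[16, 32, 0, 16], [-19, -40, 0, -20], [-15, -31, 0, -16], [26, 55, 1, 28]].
R = [[0, 0, 0, 16], [1, 0, 0, -20], [0, 1, 0, 4], [0, 0, 1, 4]]

The invariant factors of A (the non-unit diagonal entries of the Smith normal form of xI - A over ℚ[x]) are (x - 4)(x^3 - 4x + 4), each dividing the next. The characteristic polynomial is their product, (x - 4)(x^3 - 4x + 4).

The rational canonical form is the block-diagonal matrix of companion matrices C(f_i):
R = [[0, 0, 0, 16], [1, 0, 0, -20], [0, 1, 0, 4], [0, 0, 1, 4]].

Note the characteristic polynomial does not split into linear factors over ℚ, so A has no Jordan form over ℚ; the rational canonical form exists over any field.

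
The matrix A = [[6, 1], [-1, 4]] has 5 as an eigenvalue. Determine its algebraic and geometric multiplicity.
algebraic multiplicity 2, geometric multiplicity 1

The characteristic polynomial is (x - 5)^2, so the factor x - 5 appears with exponent 2: the algebraic multiplicity is 2.

rank(A - 5I) = 1, so the eigenspace has dimension 2 - 1 = 1: the geometric multiplicity is 1.

Since 1 < 2, A is not diagonalizable.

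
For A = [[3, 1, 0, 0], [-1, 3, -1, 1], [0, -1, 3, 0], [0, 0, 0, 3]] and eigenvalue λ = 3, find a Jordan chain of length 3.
v_1 = [[0, 0, 1, 2]]^T, v_2 = [[0, 1, 0, 0]]^T, v_3 = [[1, 0, -1, 0]]^T

We seek v_1 ∈ ker((A - 3I)^3) \ ker((A - 3I)^2), then set v_{i+1} = (A - 3I) v_i.

One such chain is v_1 = [[0, 0, 1, 2]]^T, v_2 = [[0, 1, 0, 0]]^T, v_3 = [[1, 0, -1, 0]]^T. Check: (A - 3I) v_3 = [[0, 0, 0, 0]]^T = 0.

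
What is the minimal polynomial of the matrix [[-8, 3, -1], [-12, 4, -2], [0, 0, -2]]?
The characteristic polynomial factors as (x + 2)^3. The minimal polynomial is ∏(x - λ)^{k_λ} where k_λ is the size of the largest Jordan block at λ.

For λ = -2: rank(A + 2I) = 1, and the largest Jordan block has size 2 (the smallest k with rank((A + 2I)^k) = rank((A + 2I)^(k+1))).

So m_A(x) = (x + 2)^2.

m_A(x) = (x + 2)^2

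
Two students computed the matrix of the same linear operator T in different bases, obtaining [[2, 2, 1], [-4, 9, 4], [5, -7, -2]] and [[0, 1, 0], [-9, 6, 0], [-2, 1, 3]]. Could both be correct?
Yes.

Two matrices over a field are similar if and only if they have the same invariant factors.

Both A and B have characteristic polynomial (x - 3)^3 and minimal polynomial (x - 3)^3. Computing further, both have invariant factors (x - 3)^3. Hence A and B are similar.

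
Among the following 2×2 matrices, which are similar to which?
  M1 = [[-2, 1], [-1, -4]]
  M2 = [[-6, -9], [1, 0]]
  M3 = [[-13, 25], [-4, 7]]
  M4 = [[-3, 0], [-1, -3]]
Characteristic polynomials: χ_{M1} = (x + 3)^2, χ_{M2} = (x + 3)^2, χ_{M3} = (x + 3)^2, χ_{M4} = (x + 3)^2.

{M1, M2, M3, M4}: invariant factors (x + 3)^2.

Matrices are similar if and only if their invariant-factor lists agree; the partition into similarity classes is {M1, M2, M3, M4}.

1 class: {M1, M2, M3, M4}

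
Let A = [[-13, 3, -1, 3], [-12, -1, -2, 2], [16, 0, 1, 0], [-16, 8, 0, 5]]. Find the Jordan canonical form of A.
J = [[-3, 1, 0, 0], [0, -3, 0, 0], [0, 0, -3, 0], [0, 0, 0, 1]]

The characteristic polynomial is det(xI - A) = (x - 1)(x + 3)^3, so the eigenvalues are -3 (algebraic multiplicity 3), 1 (algebraic multiplicity 1).

For λ = -3: rank(A + 3I) = 2, rank((A + 3I)^2) = 1. The eigenspace has dimension 4 - 2 = 2, so there are 2 Jordan blocks; the rank sequence gives block sizes [2, 1].

For λ = 1: algebraic multiplicity 1 gives one 1×1 block.

Assembling the blocks gives the Jordan form J above.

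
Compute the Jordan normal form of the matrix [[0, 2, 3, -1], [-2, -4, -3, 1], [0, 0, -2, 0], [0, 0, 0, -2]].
The characteristic polynomial is det(xI - A) = (x + 2)^4, so the eigenvalues are -2 (algebraic multiplicity 4).

For λ = -2: rank(A + 2I) = 1, rank((A + 2I)^2) = 0. The eigenspace has dimension 4 - 1 = 3, so there are 3 Jordan blocks; the rank sequence gives block sizes [2, 1, 1].

Assembling the blocks gives the Jordan form J above.

J = [[-2, 1, 0, 0], [0, -2, 0, 0], [0, 0, -2, 0], [0, 0, 0, -2]]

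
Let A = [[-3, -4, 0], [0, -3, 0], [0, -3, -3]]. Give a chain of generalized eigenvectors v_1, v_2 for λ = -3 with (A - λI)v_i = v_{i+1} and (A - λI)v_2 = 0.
We seek v_1 ∈ ker((A + 3I)^2) \ ker(A + 3I), then set v_{i+1} = (A + 3I) v_i.

One such chain is v_1 = [[0, 1, 0]]^T, v_2 = [[-4, 0, -3]]^T. Check: (A + 3I) v_2 = [[0, 0, 0]]^T = 0.

v_1 = [[0, 1, 0]]^T, v_2 = [[-4, 0, -3]]^T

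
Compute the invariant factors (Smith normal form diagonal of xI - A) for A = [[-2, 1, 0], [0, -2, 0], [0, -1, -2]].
The Jordan structure of A has elementary divisors (x + 2)^2, (x + 2). Arranging the block sizes at each eigenvalue in decreasing order and taking row products gives the invariant factors.

Invariant factors (smallest first, each dividing the next): x + 2, (x + 2)^2.

Check: the last factor (x + 2)^2 is the minimal polynomial, and the product (x + 2)^3 is the characteristic polynomial.

x + 2, (x + 2)^2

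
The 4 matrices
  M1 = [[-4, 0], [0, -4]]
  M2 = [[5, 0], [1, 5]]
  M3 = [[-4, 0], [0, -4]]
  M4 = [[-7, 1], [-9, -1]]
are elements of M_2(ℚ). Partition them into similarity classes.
3 classes: {M1, M3}, {M2}, {M4}

Characteristic polynomials: χ_{M1} = (x + 4)^2, χ_{M2} = (x - 5)^2, χ_{M3} = (x + 4)^2, χ_{M4} = (x + 4)^2.

{M1, M3}: invariant factors x + 4, x + 4.

{M2}: invariant factors (x - 5)^2.

{M4}: invariant factors (x + 4)^2.

Matrices are similar if and only if their invariant-factor lists agree; the partition into similarity classes is {M1, M3}, {M2}, {M4}.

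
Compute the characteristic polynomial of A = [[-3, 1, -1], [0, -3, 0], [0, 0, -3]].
xI - A = [[x + 3, -1, 1], [0, x + 3, 0], [0, 0, x + 3]].

Expanding det(xI - A) along the first row:
det(xI - A) = + (x + 3)·det([[x + 3, 0], [0, x + 3]]) - (-1)·det([[0, 0], [0, x + 3]]) + (1)·det([[0, x + 3], [0, 0]]).

Evaluating gives χ_A(x) = x^3 + 9x^2 + 27x + 27 = (x + 3)^3.

χ_A(x) = (x + 3)^3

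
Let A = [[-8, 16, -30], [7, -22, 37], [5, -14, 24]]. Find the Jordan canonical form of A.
J = [[-2, 1, 0], [0, -2, 1], [0, 0, -2]]

The characteristic polynomial is det(xI - A) = (x + 2)^3, so the eigenvalues are -2 (algebraic multiplicity 3).

For λ = -2: rank(A + 2I) = 2, rank((A + 2I)^2) = 1, rank((A + 2I)^3) = 0. The eigenspace has dimension 3 - 2 = 1, so there is 1 Jordan block; the rank sequence gives block sizes [3].

Assembling the blocks gives the Jordan form J above.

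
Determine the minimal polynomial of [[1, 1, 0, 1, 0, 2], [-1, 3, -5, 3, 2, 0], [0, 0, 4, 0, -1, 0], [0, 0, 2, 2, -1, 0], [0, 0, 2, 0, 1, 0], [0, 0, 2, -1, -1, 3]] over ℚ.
The characteristic polynomial factors as (x - 3)^2(x - 2)^4. The minimal polynomial is ∏(x - λ)^{k_λ} where k_λ is the size of the largest Jordan block at λ.

For λ = 2: rank(A - 2I) = 4, and the largest Jordan block has size 3 (the smallest k with rank((A - 2I)^k) = rank((A - 2I)^(k+1))).
For λ = 3: rank(A - 3I) = 4, and the largest Jordan block has size 1 (the smallest k with rank((A - 3I)^k) = rank((A - 3I)^(k+1))).

So m_A(x) = (x - 3)(x - 2)^3.

m_A(x) = (x - 3)(x - 2)^3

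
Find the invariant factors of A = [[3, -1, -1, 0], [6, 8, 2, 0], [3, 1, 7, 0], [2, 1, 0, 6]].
(x - 6)^2, (x - 6)^2

The Jordan structure of A has elementary divisors (x - 6)^2, (x - 6)^2. Arranging the block sizes at each eigenvalue in decreasing order and taking row products gives the invariant factors.

Invariant factors (smallest first, each dividing the next): (x - 6)^2, (x - 6)^2.

Check: the last factor (x - 6)^2 is the minimal polynomial, and the product (x - 6)^4 is the characteristic polynomial.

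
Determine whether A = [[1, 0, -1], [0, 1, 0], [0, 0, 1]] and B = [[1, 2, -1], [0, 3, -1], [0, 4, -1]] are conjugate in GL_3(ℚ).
Two matrices over a field are similar if and only if they have the same invariant factors.

Both A and B have characteristic polynomial (x - 1)^3 and minimal polynomial (x - 1)^2. Computing further, both have invariant factors x - 1, (x - 1)^2. Hence A and B are similar.

Yes.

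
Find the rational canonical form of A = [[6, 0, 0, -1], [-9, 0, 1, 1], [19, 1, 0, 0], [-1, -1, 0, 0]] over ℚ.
The invariant factors of A (the non-unit diagonal entries of the Smith normal form of xI - A over ℚ[x]) are (x - 6)(x^3 - x + 3), each dividing the next. The characteristic polynomial is their product, (x - 6)(x^3 - x + 3).

The rational canonical form is the block-diagonal matrix of companion matrices C(f_i):
R = [[0, 0, 0, 18], [1, 0, 0, -9], [0, 1, 0, 1], [0, 0, 1, 6]].

Note the characteristic polynomial does not split into linear factors over ℚ, so A has no Jordan form over ℚ; the rational canonical form exists over any field.

R = [[0, 0, 0, 18], [1, 0, 0, -9], [0, 1, 0, 1], [0, 0, 1, 6]]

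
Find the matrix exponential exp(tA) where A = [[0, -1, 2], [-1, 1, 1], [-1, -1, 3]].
A has Jordan form J = [[1, 1, 0], [0, 1, 0], [0, 0, 2]] with A = PJP^{-1}, so e^{tA} = P e^{tJ} P^{-1}.

For a Jordan block J_k(λ), e^{tJ_k(λ)} = e^{λt} · (I + tN + t^2 N^2/2! + ... + t^{k-1} N^{k-1}/(k-1)!) where N is the nilpotent superdiagonal part.

Assembling the blocks and conjugating back gives the entries of e^{tA} as shown above.

e^{tA} = [[(1 - t)*e^{t}, (1 - e^{t})*e^{t}, (t + e^{t} - 1)*e^{t}], [-t*e^{t}, e^{t}, t*e^{t}], [-t*e^{t}, (1 - e^{t})*e^{t}, (t + e^{t})*e^{t}]]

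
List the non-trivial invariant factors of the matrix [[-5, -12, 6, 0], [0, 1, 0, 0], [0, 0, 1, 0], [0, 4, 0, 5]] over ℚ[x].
The Jordan structure of A has elementary divisors (x + 5), (x - 1), (x - 1), (x - 5). Arranging the block sizes at each eigenvalue in decreasing order and taking row products gives the invariant factors.

Invariant factors (smallest first, each dividing the next): x - 1, (x - 5)(x - 1)(x + 5).

Check: the last factor (x - 5)(x - 1)(x + 5) is the minimal polynomial, and the product (x - 5)(x - 1)^2(x + 5) is the characteristic polynomial.

x - 1, (x - 5)(x - 1)(x + 5)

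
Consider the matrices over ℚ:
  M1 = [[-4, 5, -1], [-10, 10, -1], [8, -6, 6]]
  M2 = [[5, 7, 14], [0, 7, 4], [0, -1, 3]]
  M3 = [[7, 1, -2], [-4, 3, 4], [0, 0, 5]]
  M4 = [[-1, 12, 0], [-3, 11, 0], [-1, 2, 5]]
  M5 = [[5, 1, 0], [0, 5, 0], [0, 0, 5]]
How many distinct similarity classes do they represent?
2 classes: {M1}, {M2, M3, M4, M5}

Characteristic polynomials: χ_{M1} = (x - 4)^3, χ_{M2} = (x - 5)^3, χ_{M3} = (x - 5)^3, χ_{M4} = (x - 5)^3, χ_{M5} = (x - 5)^3.

{M1}: invariant factors (x - 4)^3.

{M2, M3, M4, M5}: invariant factors x - 5, (x - 5)^2.

Matrices are similar if and only if their invariant-factor lists agree; the partition into similarity classes is {M1}, {M2, M3, M4, M5}.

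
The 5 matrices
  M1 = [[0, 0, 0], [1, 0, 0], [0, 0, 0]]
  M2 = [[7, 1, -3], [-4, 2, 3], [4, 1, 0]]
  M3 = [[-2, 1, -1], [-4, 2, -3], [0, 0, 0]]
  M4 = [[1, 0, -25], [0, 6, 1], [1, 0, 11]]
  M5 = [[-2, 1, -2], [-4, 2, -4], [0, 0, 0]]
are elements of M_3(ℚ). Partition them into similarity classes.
4 classes: {M1, M5}, {M2}, {M3}, {M4}

Characteristic polynomials: χ_{M1} = x^3, χ_{M2} = (x - 3)^3, χ_{M3} = x^3, χ_{M4} = (x - 6)^3, χ_{M5} = x^3.

{M1, M5}: invariant factors x, x^2.

{M2}: invariant factors x - 3, (x - 3)^2.

{M3}: invariant factors x^3.

{M4}: invariant factors (x - 6)^3.

Matrices are similar if and only if their invariant-factor lists agree; the partition into similarity classes is {M1, M5}, {M2}, {M3}, {M4}.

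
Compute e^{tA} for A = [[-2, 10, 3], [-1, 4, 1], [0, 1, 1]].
A has Jordan form J = [[1, 1, 0], [0, 1, 1], [0, 0, 1]] with A = PJP^{-1}, so e^{tA} = P e^{tJ} P^{-1}.

For a Jordan block J_k(λ), e^{tJ_k(λ)} = e^{λt} · (I + tN + t^2 N^2/2! + ... + t^{k-1} N^{k-1}/(k-1)!) where N is the nilpotent superdiagonal part.

Assembling the blocks and conjugating back gives the entries of e^{tA} as shown above.

e^{tA} = [[(-t^2 - 6*t + 2)*e^{t}/2, t*(3*t + 20)*e^{t}/2, t*(t + 6)*e^{t}/2], [-t*e^{t}, (3*t + 1)*e^{t}, t*e^{t}], [-t^2*e^{t}/2, t*(3*t + 2)*e^{t}/2, (t^2 + 2)*e^{t}/2]]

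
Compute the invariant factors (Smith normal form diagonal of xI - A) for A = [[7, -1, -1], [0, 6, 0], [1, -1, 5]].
x - 6, (x - 6)^2

The Jordan structure of A has elementary divisors (x - 6)^2, (x - 6). Arranging the block sizes at each eigenvalue in decreasing order and taking row products gives the invariant factors.

Invariant factors (smallest first, each dividing the next): x - 6, (x - 6)^2.

Check: the last factor (x - 6)^2 is the minimal polynomial, and the product (x - 6)^3 is the characteristic polynomial.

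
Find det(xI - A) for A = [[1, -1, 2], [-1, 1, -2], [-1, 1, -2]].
xI - A = [[x - 1, 1, -2], [1, x - 1, 2], [1, -1, x + 2]].

Expanding det(xI - A) along the first row:
det(xI - A) = + (x - 1)·det([[x - 1, 2], [-1, x + 2]]) - (1)·det([[1, 2], [1, x + 2]]) + (-2)·det([[1, x - 1], [1, -1]]).

Evaluating gives χ_A(x) = x^3.

χ_A(x) = x^3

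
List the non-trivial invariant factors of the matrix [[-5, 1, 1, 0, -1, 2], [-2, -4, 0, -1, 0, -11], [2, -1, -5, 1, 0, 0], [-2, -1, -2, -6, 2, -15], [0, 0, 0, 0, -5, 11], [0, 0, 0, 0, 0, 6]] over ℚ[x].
The Jordan structure of A has elementary divisors (x + 5)^2, (x + 5)^2, (x + 5), (x - 6). Arranging the block sizes at each eigenvalue in decreasing order and taking row products gives the invariant factors.

Invariant factors (smallest first, each dividing the next): x + 5, (x + 5)^2, (x - 6)(x + 5)^2.

Check: the last factor (x - 6)(x + 5)^2 is the minimal polynomial, and the product (x - 6)(x + 5)^5 is the characteristic polynomial.

x + 5, (x + 5)^2, (x - 6)(x + 5)^2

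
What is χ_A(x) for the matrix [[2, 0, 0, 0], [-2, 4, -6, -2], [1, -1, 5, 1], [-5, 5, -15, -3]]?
xI - A = [[x - 2, 0, 0, 0], [2, x - 4, 6, 2], [-1, 1, x - 5, -1], [5, -5, 15, x + 3]].

Expanding det(xI - A) along the first row:
det(xI - A) = + (x - 2)·det([[x - 4, 6, 2], [1, x - 5, -1], [-5, 15, x + 3]]) - (0)·det([[2, 6, 2], [-1, x - 5, -1], [5, 15, x + 3]]) + (0)·det([[2, x - 4, 2], [-1, 1, -1], [5, -5, x + 3]]) - (0)·det([[2, x - 4, 6], [-1, 1, x - 5], [5, -5, 15]]).

Evaluating gives χ_A(x) = x^4 - 8x^3 + 24x^2 - 32x + 16 = (x - 2)^4.

χ_A(x) = (x - 2)^4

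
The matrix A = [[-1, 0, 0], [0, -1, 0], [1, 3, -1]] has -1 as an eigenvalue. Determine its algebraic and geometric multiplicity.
The characteristic polynomial is (x + 1)^3, so the factor x + 1 appears with exponent 3: the algebraic multiplicity is 3.

rank(A + I) = 1, so the eigenspace has dimension 3 - 1 = 2: the geometric multiplicity is 2.

Since 2 < 3, A is not diagonalizable.

algebraic multiplicity 3, geometric multiplicity 2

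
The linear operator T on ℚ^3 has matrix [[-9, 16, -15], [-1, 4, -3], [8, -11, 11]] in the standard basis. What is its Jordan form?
The characteristic polynomial is det(xI - A) = (x - 2)^3, so the eigenvalues are 2 (algebraic multiplicity 3).

For λ = 2: rank(A - 2I) = 2, rank((A - 2I)^2) = 1, rank((A - 2I)^3) = 0. The eigenspace has dimension 3 - 2 = 1, so there is 1 Jordan block; the rank sequence gives block sizes [3].

Assembling the blocks gives the Jordan form J above.

J = [[2, 1, 0], [0, 2, 1], [0, 0, 2]]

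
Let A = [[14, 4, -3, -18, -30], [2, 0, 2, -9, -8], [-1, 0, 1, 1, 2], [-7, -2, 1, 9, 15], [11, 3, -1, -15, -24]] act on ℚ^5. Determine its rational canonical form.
The invariant factors of A (the non-unit diagonal entries of the Smith normal form of xI - A over ℚ[x]) are (x - 1)(x + 1)(x^3 - x + 1), each dividing the next. The characteristic polynomial is their product, (x - 1)(x + 1)(x^3 - x + 1).

The rational canonical form is the block-diagonal matrix of companion matrices C(f_i):
R = [[0, 0, 0, 0, 1], [1, 0, 0, 0, -1], [0, 1, 0, 0, -1], [0, 0, 1, 0, 2], [0, 0, 0, 1, 0]].

Note the characteristic polynomial does not split into linear factors over ℚ, so A has no Jordan form over ℚ; the rational canonical form exists over any field.

R = [[0, 0, 0, 0, 1], [1, 0, 0, 0, -1], [0, 1, 0, 0, -1], [0, 0, 1, 0, 2], [0, 0, 0, 1, 0]]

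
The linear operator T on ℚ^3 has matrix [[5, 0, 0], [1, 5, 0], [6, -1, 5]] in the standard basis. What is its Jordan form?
The characteristic polynomial is det(xI - A) = (x - 5)^3, so the eigenvalues are 5 (algebraic multiplicity 3).

For λ = 5: rank(A - 5I) = 2, rank((A - 5I)^2) = 1, rank((A - 5I)^3) = 0. The eigenspace has dimension 3 - 2 = 1, so there is 1 Jordan block; the rank sequence gives block sizes [3].

Assembling the blocks gives the Jordan form J above.

J = [[5, 1, 0], [0, 5, 1], [0, 0, 5]]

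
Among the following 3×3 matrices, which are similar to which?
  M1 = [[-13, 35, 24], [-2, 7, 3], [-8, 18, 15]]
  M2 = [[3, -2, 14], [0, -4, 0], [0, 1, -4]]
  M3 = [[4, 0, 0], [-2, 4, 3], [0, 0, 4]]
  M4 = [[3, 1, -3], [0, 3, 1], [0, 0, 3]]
Characteristic polynomials: χ_{M1} = (x - 3)^3, χ_{M2} = (x - 3)(x + 4)^2, χ_{M3} = (x - 4)^3, χ_{M4} = (x - 3)^3.

{M1, M4}: invariant factors (x - 3)^3.

{M2}: invariant factors (x - 3)(x + 4)^2.

{M3}: invariant factors x - 4, (x - 4)^2.

Matrices are similar if and only if their invariant-factor lists agree; the partition into similarity classes is {M1, M4}, {M2}, {M3}.

3 classes: {M1, M4}, {M2}, {M3}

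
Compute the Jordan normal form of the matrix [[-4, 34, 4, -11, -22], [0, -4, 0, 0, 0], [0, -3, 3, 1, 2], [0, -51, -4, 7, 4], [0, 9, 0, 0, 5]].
The characteristic polynomial is det(xI - A) = (x - 5)^3(x + 4)^2, so the eigenvalues are -4 (algebraic multiplicity 2), 5 (algebraic multiplicity 3).

For λ = -4: rank(A + 4I) = 4, rank((A + 4I)^2) = 3. The eigenspace has dimension 5 - 4 = 1, so there is 1 Jordan block; the rank sequence gives block sizes [2].

For λ = 5: rank(A - 5I) = 3, rank((A - 5I)^2) = 2. The eigenspace has dimension 5 - 3 = 2, so there are 2 Jordan blocks; the rank sequence gives block sizes [2, 1].

Assembling the blocks gives the Jordan form J above.

J = [[-4, 1, 0, 0, 0], [0, -4, 0, 0, 0], [0, 0, 5, 1, 0], [0, 0, 0, 5, 0], [0, 0, 0, 0, 5]]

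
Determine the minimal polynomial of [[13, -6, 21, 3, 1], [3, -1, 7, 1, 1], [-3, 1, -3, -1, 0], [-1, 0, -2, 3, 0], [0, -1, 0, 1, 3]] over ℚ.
The characteristic polynomial factors as (x - 3)^5. The minimal polynomial is ∏(x - λ)^{k_λ} where k_λ is the size of the largest Jordan block at λ.

For λ = 3: rank(A - 3I) = 3, and the largest Jordan block has size 3 (the smallest k with rank((A - 3I)^k) = rank((A - 3I)^(k+1))).

So m_A(x) = (x - 3)^3.

m_A(x) = (x - 3)^3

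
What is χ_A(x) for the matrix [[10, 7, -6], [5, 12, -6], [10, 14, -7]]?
χ_A(x) = (x - 5)^3

xI - A = [[x - 10, -7, 6], [-5, x - 12, 6], [-10, -14, x + 7]].

Expanding det(xI - A) along the first row:
det(xI - A) = + (x - 10)·det([[x - 12, 6], [-14, x + 7]]) - (-7)·det([[-5, 6], [-10, x + 7]]) + (6)·det([[-5, x - 12], [-10, -14]]).

Evaluating gives χ_A(x) = x^3 - 15x^2 + 75x - 125 = (x - 5)^3.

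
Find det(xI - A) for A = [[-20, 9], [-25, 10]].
xI - A = [[x + 20, -9], [25, x - 10]].

Expanding det(xI - A) along the first row:
det(xI - A) = + (x + 20)·det([[x - 10]]) - (-9)·det([[25]]).

Evaluating gives χ_A(x) = x^2 + 10x + 25 = (x + 5)^2.

χ_A(x) = (x + 5)^2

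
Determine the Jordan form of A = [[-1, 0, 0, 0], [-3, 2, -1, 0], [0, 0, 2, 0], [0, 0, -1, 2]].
The characteristic polynomial is det(xI - A) = (x - 2)^3(x + 1), so the eigenvalues are -1 (algebraic multiplicity 1), 2 (algebraic multiplicity 3).

For λ = -1: algebraic multiplicity 1 gives one 1×1 block.

For λ = 2: rank(A - 2I) = 2, rank((A - 2I)^2) = 1. The eigenspace has dimension 4 - 2 = 2, so there are 2 Jordan blocks; the rank sequence gives block sizes [2, 1].

Assembling the blocks gives the Jordan form J above.

J = [[-1, 0, 0, 0], [0, 2, 1, 0], [0, 0, 2, 0], [0, 0, 0, 2]]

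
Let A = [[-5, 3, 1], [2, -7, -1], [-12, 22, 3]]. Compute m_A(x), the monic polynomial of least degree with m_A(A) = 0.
m_A(x) = (x + 3)^3

The characteristic polynomial factors as (x + 3)^3. The minimal polynomial is ∏(x - λ)^{k_λ} where k_λ is the size of the largest Jordan block at λ.

For λ = -3: rank(A + 3I) = 2, and the largest Jordan block has size 3 (the smallest k with rank((A + 3I)^k) = rank((A + 3I)^(k+1))).

So m_A(x) = (x + 3)^3.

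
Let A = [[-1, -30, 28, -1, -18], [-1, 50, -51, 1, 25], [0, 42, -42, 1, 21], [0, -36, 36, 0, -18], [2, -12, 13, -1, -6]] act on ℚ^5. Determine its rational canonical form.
The invariant factors of A (the non-unit diagonal entries of the Smith normal form of xI - A over ℚ[x]) are x^2 + x + 6, (x - 3)(x^2 + x + 6), each dividing the next. The characteristic polynomial is their product, (x - 3)(x^2 + x + 6)^2.

The rational canonical form is the block-diagonal matrix of companion matrices C(f_i):
R = [[0, -6, 0, 0, 0], [1, -1, 0, 0, 0], [0, 0, 0, 0, 18], [0, 0, 1, 0, -3], [0, 0, 0, 1, 2]].

Note the characteristic polynomial does not split into linear factors over ℚ, so A has no Jordan form over ℚ; the rational canonical form exists over any field.

R = [[0, -6, 0, 0, 0], [1, -1, 0, 0, 0], [0, 0, 0, 0, 18], [0, 0, 1, 0, -3], [0, 0, 0, 1, 2]]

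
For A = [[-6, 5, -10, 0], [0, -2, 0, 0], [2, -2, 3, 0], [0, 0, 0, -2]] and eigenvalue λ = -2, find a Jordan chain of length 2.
We seek v_1 ∈ ker((A + 2I)^2) \ ker(A + 2I), then set v_{i+1} = (A + 2I) v_i.

One such chain is v_1 = [[0, 1, 0, 3]]^T, v_2 = [[5, 0, -2, 0]]^T. Check: (A + 2I) v_2 = [[0, 0, 0, 0]]^T = 0.

v_1 = [[0, 1, 0, 3]]^T, v_2 = [[5, 0, -2, 0]]^T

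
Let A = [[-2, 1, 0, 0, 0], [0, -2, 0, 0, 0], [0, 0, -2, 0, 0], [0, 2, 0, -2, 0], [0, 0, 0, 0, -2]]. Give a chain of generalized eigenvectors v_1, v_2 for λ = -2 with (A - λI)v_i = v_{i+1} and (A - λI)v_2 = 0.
We seek v_1 ∈ ker((A + 2I)^2) \ ker(A + 2I), then set v_{i+1} = (A + 2I) v_i.

One such chain is v_1 = [[0, 1, -1, -1, 2]]^T, v_2 = [[1, 0, 0, 2, 0]]^T. Check: (A + 2I) v_2 = [[0, 0, 0, 0, 0]]^T = 0.

v_1 = [[0, 1, -1, -1, 2]]^T, v_2 = [[1, 0, 0, 2, 0]]^T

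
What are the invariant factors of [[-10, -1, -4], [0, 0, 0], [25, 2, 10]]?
x^3

The Jordan structure of A has elementary divisors x^3. Arranging the block sizes at each eigenvalue in decreasing order and taking row products gives the invariant factors.

Invariant factors (smallest first, each dividing the next): x^3.

Check: the last factor x^3 is the minimal polynomial, and the product x^3 is the characteristic polynomial.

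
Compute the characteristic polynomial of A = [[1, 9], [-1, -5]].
xI - A = [[x - 1, -9], [1, x + 5]].

Expanding det(xI - A) along the first row:
det(xI - A) = + (x - 1)·det([[x + 5]]) - (-9)·det([[1]]).

Evaluating gives χ_A(x) = x^2 + 4x + 4 = (x + 2)^2.

χ_A(x) = (x + 2)^2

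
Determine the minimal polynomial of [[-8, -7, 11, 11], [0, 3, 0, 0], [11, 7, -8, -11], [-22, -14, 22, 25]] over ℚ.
The characteristic polynomial factors as (x - 3)^4. The minimal polynomial is ∏(x - λ)^{k_λ} where k_λ is the size of the largest Jordan block at λ.

For λ = 3: rank(A - 3I) = 1, and the largest Jordan block has size 2 (the smallest k with rank((A - 3I)^k) = rank((A - 3I)^(k+1))).

So m_A(x) = (x - 3)^2.

m_A(x) = (x - 3)^2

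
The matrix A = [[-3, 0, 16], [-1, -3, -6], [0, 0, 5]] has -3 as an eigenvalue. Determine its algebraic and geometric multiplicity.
The characteristic polynomial is (x - 5)(x + 3)^2, so the factor x + 3 appears with exponent 2: the algebraic multiplicity is 2.

rank(A + 3I) = 2, so the eigenspace has dimension 3 - 2 = 1: the geometric multiplicity is 1.

Since 1 < 2, A is not diagonalizable.

algebraic multiplicity 2, geometric multiplicity 1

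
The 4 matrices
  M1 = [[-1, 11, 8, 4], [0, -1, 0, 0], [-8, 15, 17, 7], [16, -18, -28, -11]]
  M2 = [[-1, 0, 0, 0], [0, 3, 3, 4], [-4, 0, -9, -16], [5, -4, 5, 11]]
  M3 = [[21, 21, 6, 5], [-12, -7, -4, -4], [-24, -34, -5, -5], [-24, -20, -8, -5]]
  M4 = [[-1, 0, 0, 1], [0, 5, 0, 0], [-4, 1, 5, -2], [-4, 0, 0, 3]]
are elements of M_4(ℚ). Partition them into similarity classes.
2 classes: {M1, M2, M3}, {M4}

Characteristic polynomials: χ_{M1} = (x - 3)^2(x + 1)^2, χ_{M2} = (x - 3)^2(x + 1)^2, χ_{M3} = (x - 3)^2(x + 1)^2, χ_{M4} = (x - 5)^2(x - 1)^2.

{M1, M2, M3}: invariant factors (x - 3)^2(x + 1)^2.

{M4}: invariant factors (x - 5)^2(x - 1)^2.

Matrices are similar if and only if their invariant-factor lists agree; the partition into similarity classes is {M1, M2, M3}, {M4}.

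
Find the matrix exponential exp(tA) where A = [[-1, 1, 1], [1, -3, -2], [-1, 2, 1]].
A has Jordan form J = [[-1, 1, 0], [0, -1, 1], [0, 0, -1]] with A = PJP^{-1}, so e^{tA} = P e^{tJ} P^{-1}.

For a Jordan block J_k(λ), e^{tJ_k(λ)} = e^{λt} · (I + tN + t^2 N^2/2! + ... + t^{k-1} N^{k-1}/(k-1)!) where N is the nilpotent superdiagonal part.

Assembling the blocks and conjugating back gives the entries of e^{tA} as shown above.

e^{tA} = [[e^{-t}, t*e^{-t}, t*e^{-t}], [t*e^{-t}, (t^2 - 4*t + 2)*e^{-t}/2, t*(t - 4)*e^{-t}/2], [-t*e^{-t}, t*(4 - t)*e^{-t}/2, (-t^2 + 4*t + 2)*e^{-t}/2]]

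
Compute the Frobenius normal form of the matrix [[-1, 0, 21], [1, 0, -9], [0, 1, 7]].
R = [[0, 0, 12], [1, 0, -2], [0, 1, 6]]

The invariant factors of A (the non-unit diagonal entries of the Smith normal form of xI - A over ℚ[x]) are (x - 6)(x^2 + 2), each dividing the next. The characteristic polynomial is their product, (x - 6)(x^2 + 2).

The rational canonical form is the block-diagonal matrix of companion matrices C(f_i):
R = [[0, 0, 12], [1, 0, -2], [0, 1, 6]].

Note the characteristic polynomial does not split into linear factors over ℚ, so A has no Jordan form over ℚ; the rational canonical form exists over any field.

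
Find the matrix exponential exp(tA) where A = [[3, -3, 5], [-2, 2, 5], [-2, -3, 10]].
e^{tA} = [[(1 - 2*t)*e^{5*t}, -3*t*e^{5*t}, 5*t*e^{5*t}], [-2*t*e^{5*t}, (1 - 3*t)*e^{5*t}, 5*t*e^{5*t}], [-2*t*e^{5*t}, -3*t*e^{5*t}, (5*t + 1)*e^{5*t}]]

A has Jordan form J = [[5, 1, 0], [0, 5, 0], [0, 0, 5]] with A = PJP^{-1}, so e^{tA} = P e^{tJ} P^{-1}.

For a Jordan block J_k(λ), e^{tJ_k(λ)} = e^{λt} · (I + tN + t^2 N^2/2! + ... + t^{k-1} N^{k-1}/(k-1)!) where N is the nilpotent superdiagonal part.

Assembling the blocks and conjugating back gives the entries of e^{tA} as shown above.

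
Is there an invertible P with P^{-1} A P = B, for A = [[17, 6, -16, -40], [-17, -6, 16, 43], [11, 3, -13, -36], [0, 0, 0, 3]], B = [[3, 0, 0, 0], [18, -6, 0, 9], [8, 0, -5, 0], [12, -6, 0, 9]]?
No.

Both have characteristic polynomial x(x - 3)^2(x + 5), but the minimal polynomial of A is x(x - 3)^2(x + 5) while the minimal polynomial of B is x(x - 3)(x + 5). The minimal polynomial is a similarity invariant, so A and B are not similar.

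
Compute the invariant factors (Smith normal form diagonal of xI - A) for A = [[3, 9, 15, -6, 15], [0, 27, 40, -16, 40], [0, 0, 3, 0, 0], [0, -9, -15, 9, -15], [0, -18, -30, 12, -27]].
x - 3, x - 3, x - 3, (x - 3)^2

The Jordan structure of A has elementary divisors (x - 3)^2, (x - 3), (x - 3), (x - 3). Arranging the block sizes at each eigenvalue in decreasing order and taking row products gives the invariant factors.

Invariant factors (smallest first, each dividing the next): x - 3, x - 3, x - 3, (x - 3)^2.

Check: the last factor (x - 3)^2 is the minimal polynomial, and the product (x - 3)^5 is the characteristic polynomial.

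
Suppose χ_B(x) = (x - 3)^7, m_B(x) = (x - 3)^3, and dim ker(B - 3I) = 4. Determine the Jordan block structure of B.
Jordan blocks: (3, 3), (3, 2), (3, 1), (3, 1)

λ = 3: algebraic multiplicity 7 (exponent in χ_B), largest block size 3 (exponent in m_B), 4 blocks (geometric multiplicity). These force block sizes [3, 2, 1, 1].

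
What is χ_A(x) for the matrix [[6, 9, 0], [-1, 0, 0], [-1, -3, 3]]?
xI - A = [[x - 6, -9, 0], [1, x, 0], [1, 3, x - 3]].

Expanding det(xI - A) along the first row:
det(xI - A) = + (x - 6)·det([[x, 0], [3, x - 3]]) - (-9)·det([[1, 0], [1, x - 3]]) + (0)·det([[1, x], [1, 3]]).

Evaluating gives χ_A(x) = x^3 - 9x^2 + 27x - 27 = (x - 3)^3.

χ_A(x) = (x - 3)^3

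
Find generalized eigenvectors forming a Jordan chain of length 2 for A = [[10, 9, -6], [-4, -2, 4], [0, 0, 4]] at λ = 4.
We seek v_1 ∈ ker((A - 4I)^2) \ ker(A - 4I), then set v_{i+1} = (A - 4I) v_i.

One such chain is v_1 = [[-1, 1, 0]]^T, v_2 = [[3, -2, 0]]^T. Check: (A - 4I) v_2 = [[0, 0, 0]]^T = 0.

v_1 = [[-1, 1, 0]]^T, v_2 = [[3, -2, 0]]^T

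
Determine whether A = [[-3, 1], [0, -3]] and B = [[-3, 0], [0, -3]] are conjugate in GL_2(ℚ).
Both have characteristic polynomial (x + 3)^2, but the minimal polynomial of A is (x + 3)^2 while the minimal polynomial of B is x + 3. The minimal polynomial is a similarity invariant, so A and B are not similar.

No.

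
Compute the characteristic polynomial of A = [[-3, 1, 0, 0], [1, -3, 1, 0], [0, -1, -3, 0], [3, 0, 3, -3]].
χ_A(x) = (x + 3)^4

xI - A = [[x + 3, -1, 0, 0], [-1, x + 3, -1, 0], [0, 1, x + 3, 0], [-3, 0, -3, x + 3]].

Expanding det(xI - A) along the first row:
det(xI - A) = + (x + 3)·det([[x + 3, -1, 0], [1, x + 3, 0], [0, -3, x + 3]]) - (-1)·det([[-1, -1, 0], [0, x + 3, 0], [-3, -3, x + 3]]) + (0)·det([[-1, x + 3, 0], [0, 1, 0], [-3, 0, x + 3]]) - (0)·det([[-1, x + 3, -1], [0, 1, x + 3], [-3, 0, -3]]).

Evaluating gives χ_A(x) = x^4 + 12x^3 + 54x^2 + 108x + 81 = (x + 3)^4.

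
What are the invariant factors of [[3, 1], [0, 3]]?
The Jordan structure of A has elementary divisors (x - 3)^2. Arranging the block sizes at each eigenvalue in decreasing order and taking row products gives the invariant factors.

Invariant factors (smallest first, each dividing the next): (x - 3)^2.

Check: the last factor (x - 3)^2 is the minimal polynomial, and the product (x - 3)^2 is the characteristic polynomial.

(x - 3)^2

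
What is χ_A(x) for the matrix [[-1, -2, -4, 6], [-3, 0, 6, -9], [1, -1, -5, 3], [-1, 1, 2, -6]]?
χ_A(x) = (x + 3)^4

xI - A = [[x + 1, 2, 4, -6], [3, x, -6, 9], [-1, 1, x + 5, -3], [1, -1, -2, x + 6]].

Expanding det(xI - A) along the first row:
det(xI - A) = + (x + 1)·det([[x, -6, 9], [1, x + 5, -3], [-1, -2, x + 6]]) - (2)·det([[3, -6, 9], [-1, x + 5, -3], [1, -2, x + 6]]) + (4)·det([[3, x, 9], [-1, 1, -3], [1, -1, x + 6]]) - (-6)·det([[3, x, -6], [-1, 1, x + 5], [1, -1, -2]]).

Evaluating gives χ_A(x) = x^4 + 12x^3 + 54x^2 + 108x + 81 = (x + 3)^4.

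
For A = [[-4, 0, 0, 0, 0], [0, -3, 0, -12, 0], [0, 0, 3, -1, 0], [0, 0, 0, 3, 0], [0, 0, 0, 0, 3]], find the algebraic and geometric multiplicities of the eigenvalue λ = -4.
The characteristic polynomial is (x - 3)^3(x + 3)(x + 4), so the factor x + 4 appears with exponent 1: the algebraic multiplicity is 1.

rank(A + 4I) = 4, so the eigenspace has dimension 5 - 4 = 1: the geometric multiplicity is 1.

algebraic multiplicity 1, geometric multiplicity 1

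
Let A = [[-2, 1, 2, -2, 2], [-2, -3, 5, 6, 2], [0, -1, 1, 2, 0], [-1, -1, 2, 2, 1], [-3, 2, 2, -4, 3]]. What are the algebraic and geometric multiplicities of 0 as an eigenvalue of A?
The characteristic polynomial is x^4(x - 1), so the factor x appears with exponent 4: the algebraic multiplicity is 4.

rank(A) = 3, so the eigenspace has dimension 5 - 3 = 2: the geometric multiplicity is 2.

Since 2 < 4, A is not diagonalizable.

algebraic multiplicity 4, geometric multiplicity 2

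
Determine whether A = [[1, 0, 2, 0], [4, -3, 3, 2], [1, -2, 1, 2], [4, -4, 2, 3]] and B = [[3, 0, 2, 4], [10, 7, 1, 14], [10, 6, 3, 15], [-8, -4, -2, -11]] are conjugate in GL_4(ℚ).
Yes.

Two matrices over a field are similar if and only if they have the same invariant factors.

Both A and B have characteristic polynomial (x - 1)^3(x + 1) and minimal polynomial (x - 1)^3(x + 1). Computing further, both have invariant factors (x - 1)^3(x + 1). Hence A and B are similar.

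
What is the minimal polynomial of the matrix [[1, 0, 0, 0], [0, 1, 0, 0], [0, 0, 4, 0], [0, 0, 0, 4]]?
The characteristic polynomial factors as (x - 4)^2(x - 1)^2. The minimal polynomial is ∏(x - λ)^{k_λ} where k_λ is the size of the largest Jordan block at λ.

For λ = 1: rank(A - I) = 2, and the largest Jordan block has size 1 (the smallest k with rank((A - I)^k) = rank((A - I)^(k+1))).
For λ = 4: rank(A - 4I) = 2, and the largest Jordan block has size 1 (the smallest k with rank((A - 4I)^k) = rank((A - 4I)^(k+1))).

So m_A(x) = (x - 4)(x - 1).

m_A(x) = (x - 4)(x - 1)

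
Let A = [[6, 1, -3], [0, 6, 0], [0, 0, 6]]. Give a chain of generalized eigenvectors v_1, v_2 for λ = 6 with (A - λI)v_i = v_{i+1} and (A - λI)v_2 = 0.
v_1 = [[0, 1, 0]]^T, v_2 = [[1, 0, 0]]^T

We seek v_1 ∈ ker((A - 6I)^2) \ ker(A - 6I), then set v_{i+1} = (A - 6I) v_i.

One such chain is v_1 = [[0, 1, 0]]^T, v_2 = [[1, 0, 0]]^T. Check: (A - 6I) v_2 = [[0, 0, 0]]^T = 0.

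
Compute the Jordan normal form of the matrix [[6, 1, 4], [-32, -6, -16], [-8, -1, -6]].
The characteristic polynomial is det(xI - A) = (x + 2)^3, so the eigenvalues are -2 (algebraic multiplicity 3).

For λ = -2: rank(A + 2I) = 1, rank((A + 2I)^2) = 0. The eigenspace has dimension 3 - 1 = 2, so there are 2 Jordan blocks; the rank sequence gives block sizes [2, 1].

Assembling the blocks gives the Jordan form J above.

J = [[-2, 1, 0], [0, -2, 0], [0, 0, -2]]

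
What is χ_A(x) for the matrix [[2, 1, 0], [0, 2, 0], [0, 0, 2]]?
χ_A(x) = (x - 2)^3

xI - A = [[x - 2, -1, 0], [0, x - 2, 0], [0, 0, x - 2]].

Expanding det(xI - A) along the first row:
det(xI - A) = + (x - 2)·det([[x - 2, 0], [0, x - 2]]) - (-1)·det([[0, 0], [0, x - 2]]) + (0)·det([[0, x - 2], [0, 0]]).

Evaluating gives χ_A(x) = x^3 - 6x^2 + 12x - 8 = (x - 2)^3.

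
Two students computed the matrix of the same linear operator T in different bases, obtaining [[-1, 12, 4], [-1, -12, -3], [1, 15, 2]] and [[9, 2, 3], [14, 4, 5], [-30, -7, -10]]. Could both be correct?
trace(A) = -11 but trace(B) = 3. The trace is a similarity invariant, so A and B are not similar.

No.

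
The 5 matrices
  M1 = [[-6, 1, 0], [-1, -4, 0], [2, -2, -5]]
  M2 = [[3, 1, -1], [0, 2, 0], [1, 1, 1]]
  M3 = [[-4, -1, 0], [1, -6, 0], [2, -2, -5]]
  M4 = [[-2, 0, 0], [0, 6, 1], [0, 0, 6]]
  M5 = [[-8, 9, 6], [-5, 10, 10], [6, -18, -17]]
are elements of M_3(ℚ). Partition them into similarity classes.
Characteristic polynomials: χ_{M1} = (x + 5)^3, χ_{M2} = (x - 2)^3, χ_{M3} = (x + 5)^3, χ_{M4} = (x - 6)^2(x + 2), χ_{M5} = (x + 5)^3.

{M1, M3, M5}: invariant factors x + 5, (x + 5)^2.

{M2}: invariant factors x - 2, (x - 2)^2.

{M4}: invariant factors (x - 6)^2(x + 2).

Matrices are similar if and only if their invariant-factor lists agree; the partition into similarity classes is {M1, M3, M5}, {M2}, {M4}.

3 classes: {M1, M3, M5}, {M2}, {M4}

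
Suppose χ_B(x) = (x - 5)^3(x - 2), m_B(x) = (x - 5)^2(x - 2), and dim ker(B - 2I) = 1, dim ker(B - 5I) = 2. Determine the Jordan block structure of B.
λ = 2: algebraic multiplicity 1 (exponent in χ_B), largest block size 1 (exponent in m_B), 1 block (geometric multiplicity). This forces block sizes [1].
λ = 5: algebraic multiplicity 3 (exponent in χ_B), largest block size 2 (exponent in m_B), 2 blocks (geometric multiplicity). These force block sizes [2, 1].

Jordan blocks: (2, 1), (5, 2), (5, 1)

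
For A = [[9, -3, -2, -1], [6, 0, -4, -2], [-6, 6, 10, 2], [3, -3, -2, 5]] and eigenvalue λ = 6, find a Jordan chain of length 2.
v_1 = [[0, 1, -2, 0]]^T, v_2 = [[1, 2, -2, 1]]^T

We seek v_1 ∈ ker((A - 6I)^2) \ ker(A - 6I), then set v_{i+1} = (A - 6I) v_i.

One such chain is v_1 = [[0, 1, -2, 0]]^T, v_2 = [[1, 2, -2, 1]]^T. Check: (A - 6I) v_2 = [[0, 0, 0, 0]]^T = 0.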